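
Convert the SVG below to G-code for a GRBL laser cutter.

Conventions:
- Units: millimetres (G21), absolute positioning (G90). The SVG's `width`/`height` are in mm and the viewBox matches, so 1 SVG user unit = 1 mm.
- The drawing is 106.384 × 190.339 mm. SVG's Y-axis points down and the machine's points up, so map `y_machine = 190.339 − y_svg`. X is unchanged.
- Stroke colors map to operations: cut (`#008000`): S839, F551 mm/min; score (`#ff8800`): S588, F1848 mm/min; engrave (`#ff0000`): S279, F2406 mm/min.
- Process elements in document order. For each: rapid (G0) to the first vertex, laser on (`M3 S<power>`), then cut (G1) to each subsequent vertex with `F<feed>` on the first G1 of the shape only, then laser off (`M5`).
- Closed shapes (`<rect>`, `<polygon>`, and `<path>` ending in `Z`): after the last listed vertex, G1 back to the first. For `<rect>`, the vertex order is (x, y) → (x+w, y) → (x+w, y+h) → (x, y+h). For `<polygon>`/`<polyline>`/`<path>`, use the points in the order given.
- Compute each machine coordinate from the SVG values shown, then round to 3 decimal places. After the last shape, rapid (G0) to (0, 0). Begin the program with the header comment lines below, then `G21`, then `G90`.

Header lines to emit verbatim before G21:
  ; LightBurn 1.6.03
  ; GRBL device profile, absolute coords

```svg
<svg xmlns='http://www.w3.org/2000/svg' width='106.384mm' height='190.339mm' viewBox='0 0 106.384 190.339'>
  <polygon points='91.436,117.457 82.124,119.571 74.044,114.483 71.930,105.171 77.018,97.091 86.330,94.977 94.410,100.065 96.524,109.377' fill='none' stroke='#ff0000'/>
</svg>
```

; LightBurn 1.6.03
; GRBL device profile, absolute coords
G21
G90
G0 X91.436 Y72.882
M3 S279
G1 X82.124 Y70.768 F2406
G1 X74.044 Y75.856
G1 X71.930 Y85.168
G1 X77.018 Y93.248
G1 X86.330 Y95.362
G1 X94.410 Y90.274
G1 X96.524 Y80.962
G1 X91.436 Y72.882
M5
G0 X0.000 Y0.000

1 u = 1 mm; y_m = 190.339 − y.

[1] `<polygon>` regular polygon, #ff0000→engrave S279 F2406: (91.436,72.882) → (82.124,70.768) → (74.044,75.856) → (71.930,85.168) → (77.018,93.248) → (86.330,95.362) → (94.410,90.274) → (96.524,80.962) → (91.436,72.882) (closed)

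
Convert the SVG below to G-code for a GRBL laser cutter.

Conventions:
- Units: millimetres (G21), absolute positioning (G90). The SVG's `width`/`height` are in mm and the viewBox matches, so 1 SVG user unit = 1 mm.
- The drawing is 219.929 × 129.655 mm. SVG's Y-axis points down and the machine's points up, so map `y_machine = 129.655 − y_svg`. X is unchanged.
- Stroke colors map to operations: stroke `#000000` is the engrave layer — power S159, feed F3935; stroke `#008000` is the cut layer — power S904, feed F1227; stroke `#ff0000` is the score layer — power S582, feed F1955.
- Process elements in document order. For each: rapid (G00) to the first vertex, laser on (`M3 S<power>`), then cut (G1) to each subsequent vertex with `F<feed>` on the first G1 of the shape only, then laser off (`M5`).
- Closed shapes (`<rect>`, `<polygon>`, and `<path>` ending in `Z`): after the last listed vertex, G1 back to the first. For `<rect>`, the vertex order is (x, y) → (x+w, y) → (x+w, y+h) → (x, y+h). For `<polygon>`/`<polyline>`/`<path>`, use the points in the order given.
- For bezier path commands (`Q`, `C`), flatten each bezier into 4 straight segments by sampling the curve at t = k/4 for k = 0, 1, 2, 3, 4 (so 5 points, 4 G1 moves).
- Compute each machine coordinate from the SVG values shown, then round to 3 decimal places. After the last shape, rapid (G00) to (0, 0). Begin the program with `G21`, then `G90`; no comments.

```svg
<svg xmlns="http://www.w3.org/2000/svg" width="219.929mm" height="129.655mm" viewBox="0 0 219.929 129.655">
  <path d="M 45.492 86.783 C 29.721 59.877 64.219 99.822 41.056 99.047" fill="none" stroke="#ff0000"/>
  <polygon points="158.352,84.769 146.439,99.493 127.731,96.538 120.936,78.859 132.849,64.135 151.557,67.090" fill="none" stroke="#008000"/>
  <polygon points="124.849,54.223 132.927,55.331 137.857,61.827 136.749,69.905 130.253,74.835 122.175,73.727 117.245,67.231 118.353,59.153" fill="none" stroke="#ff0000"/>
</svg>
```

1 u = 1 mm; y_m = 129.655 − y.

[1] `<path>` cubic bezier, #ff0000→score S582 F1955: (45.492,42.872) → (41.403,52.198) → (46.046,46.539) → (49.303,35.981) → (41.056,30.608)

[2] `<polygon>` regular polygon, #008000→cut S904 F1227: (158.352,44.886) → (146.439,30.162) → (127.731,33.117) → (120.936,50.796) → (132.849,65.520) → (151.557,62.565) → (158.352,44.886) (closed)

[3] `<polygon>` regular polygon, #ff0000→score S582 F1955: (124.849,75.432) → (132.927,74.324) → (137.857,67.828) → (136.749,59.750) → (130.253,54.820) → (122.175,55.928) → (117.245,62.424) → (118.353,70.502) → (124.849,75.432) (closed)

G21
G90
G00 X45.492 Y42.872
M3 S582
G1 X41.403 Y52.198 F1955
G1 X46.046 Y46.539
G1 X49.303 Y35.981
G1 X41.056 Y30.608
M5
G00 X158.352 Y44.886
M3 S904
G1 X146.439 Y30.162 F1227
G1 X127.731 Y33.117
G1 X120.936 Y50.796
G1 X132.849 Y65.520
G1 X151.557 Y62.565
G1 X158.352 Y44.886
M5
G00 X124.849 Y75.432
M3 S582
G1 X132.927 Y74.324 F1955
G1 X137.857 Y67.828
G1 X136.749 Y59.750
G1 X130.253 Y54.820
G1 X122.175 Y55.928
G1 X117.245 Y62.424
G1 X118.353 Y70.502
G1 X124.849 Y75.432
M5
G00 X0.000 Y0.000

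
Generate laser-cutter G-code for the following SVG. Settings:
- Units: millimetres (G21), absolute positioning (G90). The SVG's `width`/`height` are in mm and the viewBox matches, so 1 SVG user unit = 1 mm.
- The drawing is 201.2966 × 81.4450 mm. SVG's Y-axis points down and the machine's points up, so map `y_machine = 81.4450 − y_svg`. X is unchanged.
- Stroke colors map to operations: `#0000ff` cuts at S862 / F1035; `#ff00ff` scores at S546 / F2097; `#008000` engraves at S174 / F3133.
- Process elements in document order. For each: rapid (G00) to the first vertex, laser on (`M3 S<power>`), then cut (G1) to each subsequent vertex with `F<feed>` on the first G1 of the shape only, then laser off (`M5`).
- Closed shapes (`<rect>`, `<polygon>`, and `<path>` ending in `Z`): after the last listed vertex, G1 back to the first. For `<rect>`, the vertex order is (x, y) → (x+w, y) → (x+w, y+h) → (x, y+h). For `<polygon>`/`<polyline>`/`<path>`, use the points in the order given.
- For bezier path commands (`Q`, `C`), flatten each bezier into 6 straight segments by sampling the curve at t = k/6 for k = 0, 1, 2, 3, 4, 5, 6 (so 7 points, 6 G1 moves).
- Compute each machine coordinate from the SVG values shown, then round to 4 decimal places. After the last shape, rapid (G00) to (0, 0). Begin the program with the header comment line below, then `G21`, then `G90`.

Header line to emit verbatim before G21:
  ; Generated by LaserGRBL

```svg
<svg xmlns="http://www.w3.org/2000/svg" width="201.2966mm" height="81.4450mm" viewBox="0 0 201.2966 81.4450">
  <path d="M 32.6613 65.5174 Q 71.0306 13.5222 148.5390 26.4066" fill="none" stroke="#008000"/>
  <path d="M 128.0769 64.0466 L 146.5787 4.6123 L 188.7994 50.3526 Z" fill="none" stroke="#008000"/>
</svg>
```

; Generated by LaserGRBL
G21
G90
G00 X32.6613 Y15.9276
M3 S174
G1 X46.5383 Y31.4571 F3133
G1 X62.5896 Y43.3822
G1 X80.8154 Y51.7029
G1 X101.2155 Y56.4192
G1 X123.7901 Y57.5310
G1 X148.5390 Y55.0384
M5
G00 X128.0769 Y17.3984
M3 S174
G1 X146.5787 Y76.8327 F3133
G1 X188.7994 Y31.0924
G1 X128.0769 Y17.3984
M5
G00 X0.0000 Y0.0000

1 u = 1 mm; y_m = 81.4450 − y.

[1] `<path>` quadratic bezier, #008000→engrave S174 F3133: (32.6613,15.9276) → (46.5383,31.4571) → (62.5896,43.3822) → (80.8154,51.7029) → (101.2155,56.4192) → (123.7901,57.5310) → (148.5390,55.0384)

[2] `<path>` regular polygon, #008000→engrave S174 F3133: (128.0769,17.3984) → (146.5787,76.8327) → (188.7994,31.0924) → (128.0769,17.3984) (closed)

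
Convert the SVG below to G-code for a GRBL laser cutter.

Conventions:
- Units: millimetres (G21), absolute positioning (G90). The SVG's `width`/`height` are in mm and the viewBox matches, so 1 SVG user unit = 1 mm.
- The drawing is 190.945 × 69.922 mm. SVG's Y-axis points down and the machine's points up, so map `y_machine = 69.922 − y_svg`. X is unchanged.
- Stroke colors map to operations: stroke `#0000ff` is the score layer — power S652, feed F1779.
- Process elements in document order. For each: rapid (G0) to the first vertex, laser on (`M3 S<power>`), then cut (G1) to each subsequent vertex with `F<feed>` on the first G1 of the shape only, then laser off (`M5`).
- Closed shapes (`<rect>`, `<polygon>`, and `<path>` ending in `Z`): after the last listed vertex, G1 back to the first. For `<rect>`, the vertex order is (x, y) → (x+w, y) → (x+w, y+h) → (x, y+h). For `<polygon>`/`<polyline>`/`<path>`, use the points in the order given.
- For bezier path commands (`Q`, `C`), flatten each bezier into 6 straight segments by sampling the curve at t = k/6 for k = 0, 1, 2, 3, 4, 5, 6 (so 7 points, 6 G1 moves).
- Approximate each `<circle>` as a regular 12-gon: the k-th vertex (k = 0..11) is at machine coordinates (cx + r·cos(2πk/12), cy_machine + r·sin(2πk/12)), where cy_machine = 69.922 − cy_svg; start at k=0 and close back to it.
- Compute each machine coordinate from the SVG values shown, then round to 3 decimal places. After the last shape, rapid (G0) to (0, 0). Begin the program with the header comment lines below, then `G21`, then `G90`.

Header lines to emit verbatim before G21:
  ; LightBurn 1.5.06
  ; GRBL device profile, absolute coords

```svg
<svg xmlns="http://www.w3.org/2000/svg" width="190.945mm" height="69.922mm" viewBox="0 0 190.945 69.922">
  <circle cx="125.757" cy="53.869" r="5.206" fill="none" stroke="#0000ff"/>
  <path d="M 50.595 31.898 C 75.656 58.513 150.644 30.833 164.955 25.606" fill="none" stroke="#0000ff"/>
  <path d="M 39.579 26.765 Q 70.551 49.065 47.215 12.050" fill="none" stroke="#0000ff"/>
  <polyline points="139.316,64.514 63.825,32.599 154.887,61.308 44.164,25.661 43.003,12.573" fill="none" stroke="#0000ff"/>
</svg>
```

viewBox `0 0 190.945 69.922` with mm width/height → 1 unit = 1 mm. Flip: y_m = 69.922 − y_svg.

**Shape 1** — `<circle>` circle, stroke `#0000ff` → score (S652, F1779). Machine vertices: (130.963,16.053) → (130.266,18.656) → (128.360,20.562) → (125.757,21.259) → (123.154,20.562) → (121.248,18.656) → (120.551,16.053) → (121.248,13.450) → (123.154,11.544) → (125.757,10.847) → (128.360,11.544) → (130.266,13.450) → (130.963,16.053). Closed: final G1 returns to the first vertex.

**Shape 2** — `<path>` cubic bezier, stroke `#0000ff` → score (S652, F1779). Control points (SVG): P0=(50.595,31.898), P1=(75.656,58.513), P2=(150.644,30.833), P3=(164.955,25.606); sampled at t=k/6. Machine vertices: (50.595,38.024) → (66.774,28.886) → (88.202,26.665) → (111.806,29.229) → (134.515,34.447) → (153.255,40.187) → (164.955,44.316). Open path.

**Shape 3** — `<path>` quadratic bezier, stroke `#0000ff` → score (S652, F1779). Control points (SVG): P0=(39.579,26.765), P1=(70.551,49.065), P2=(47.215,12.050); sampled at t=k/6. Machine vertices: (39.579,43.157) → (48.394,37.371) → (54.193,34.881) → (56.974,35.686) → (56.738,39.786) → (53.485,47.181) → (47.215,57.872). Open path.

**Shape 4** — `<polyline>` open polyline, stroke `#0000ff` → score (S652, F1779). Machine vertices: (139.316,5.408) → (63.825,37.323) → (154.887,8.614) → (44.164,44.261) → (43.003,57.349). Open path.

; LightBurn 1.5.06
; GRBL device profile, absolute coords
G21
G90
G0 X130.963 Y16.053
M3 S652
G1 X130.266 Y18.656 F1779
G1 X128.360 Y20.562
G1 X125.757 Y21.259
G1 X123.154 Y20.562
G1 X121.248 Y18.656
G1 X120.551 Y16.053
G1 X121.248 Y13.450
G1 X123.154 Y11.544
G1 X125.757 Y10.847
G1 X128.360 Y11.544
G1 X130.266 Y13.450
G1 X130.963 Y16.053
M5
G0 X50.595 Y38.024
M3 S652
G1 X66.774 Y28.886 F1779
G1 X88.202 Y26.665
G1 X111.806 Y29.229
G1 X134.515 Y34.447
G1 X153.255 Y40.187
G1 X164.955 Y44.316
M5
G0 X39.579 Y43.157
M3 S652
G1 X48.394 Y37.371 F1779
G1 X54.193 Y34.881
G1 X56.974 Y35.686
G1 X56.738 Y39.786
G1 X53.485 Y47.181
G1 X47.215 Y57.872
M5
G0 X139.316 Y5.408
M3 S652
G1 X63.825 Y37.323 F1779
G1 X154.887 Y8.614
G1 X44.164 Y44.261
G1 X43.003 Y57.349
M5
G0 X0.000 Y0.000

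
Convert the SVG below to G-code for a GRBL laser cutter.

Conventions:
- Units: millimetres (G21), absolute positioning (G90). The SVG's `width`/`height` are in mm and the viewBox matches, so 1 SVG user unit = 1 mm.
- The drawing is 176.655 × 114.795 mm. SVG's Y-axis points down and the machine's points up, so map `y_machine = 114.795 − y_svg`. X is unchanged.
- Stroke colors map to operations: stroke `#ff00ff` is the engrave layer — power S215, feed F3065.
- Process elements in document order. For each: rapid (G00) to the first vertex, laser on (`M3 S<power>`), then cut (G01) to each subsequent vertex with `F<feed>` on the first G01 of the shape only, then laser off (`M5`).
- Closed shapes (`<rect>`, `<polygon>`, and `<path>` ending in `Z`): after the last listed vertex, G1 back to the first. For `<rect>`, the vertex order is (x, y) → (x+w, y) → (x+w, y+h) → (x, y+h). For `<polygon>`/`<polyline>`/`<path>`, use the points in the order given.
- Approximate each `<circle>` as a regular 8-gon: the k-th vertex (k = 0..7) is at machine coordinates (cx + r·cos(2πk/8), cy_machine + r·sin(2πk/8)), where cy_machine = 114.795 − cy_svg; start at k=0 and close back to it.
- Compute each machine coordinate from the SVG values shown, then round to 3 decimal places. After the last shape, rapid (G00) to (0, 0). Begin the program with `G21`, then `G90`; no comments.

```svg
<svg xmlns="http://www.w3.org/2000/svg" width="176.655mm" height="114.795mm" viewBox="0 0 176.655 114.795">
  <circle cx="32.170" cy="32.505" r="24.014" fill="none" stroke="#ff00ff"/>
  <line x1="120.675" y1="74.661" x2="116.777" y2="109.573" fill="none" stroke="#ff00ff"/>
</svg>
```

G21
G90
G00 X56.184 Y82.290
M3 S215
G01 X49.150 Y99.270 F3065
G01 X32.170 Y106.304
G01 X15.190 Y99.270
G01 X8.156 Y82.290
G01 X15.190 Y65.310
G01 X32.170 Y58.276
G01 X49.150 Y65.310
G01 X56.184 Y82.290
M5
G00 X120.675 Y40.134
M3 S215
G01 X116.777 Y5.222 F3065
M5
G00 X0.000 Y0.000

1 u = 1 mm; y_m = 114.795 − y.

[1] `<circle>` circle, #ff00ff→engrave S215 F3065: (56.184,82.290) → (49.150,99.270) → (32.170,106.304) → (15.190,99.270) → (8.156,82.290) → (15.190,65.310) → (32.170,58.276) → (49.150,65.310) → (56.184,82.290) (closed)

[2] `<line>` line segment, #ff00ff→engrave S215 F3065: (120.675,40.134) → (116.777,5.222)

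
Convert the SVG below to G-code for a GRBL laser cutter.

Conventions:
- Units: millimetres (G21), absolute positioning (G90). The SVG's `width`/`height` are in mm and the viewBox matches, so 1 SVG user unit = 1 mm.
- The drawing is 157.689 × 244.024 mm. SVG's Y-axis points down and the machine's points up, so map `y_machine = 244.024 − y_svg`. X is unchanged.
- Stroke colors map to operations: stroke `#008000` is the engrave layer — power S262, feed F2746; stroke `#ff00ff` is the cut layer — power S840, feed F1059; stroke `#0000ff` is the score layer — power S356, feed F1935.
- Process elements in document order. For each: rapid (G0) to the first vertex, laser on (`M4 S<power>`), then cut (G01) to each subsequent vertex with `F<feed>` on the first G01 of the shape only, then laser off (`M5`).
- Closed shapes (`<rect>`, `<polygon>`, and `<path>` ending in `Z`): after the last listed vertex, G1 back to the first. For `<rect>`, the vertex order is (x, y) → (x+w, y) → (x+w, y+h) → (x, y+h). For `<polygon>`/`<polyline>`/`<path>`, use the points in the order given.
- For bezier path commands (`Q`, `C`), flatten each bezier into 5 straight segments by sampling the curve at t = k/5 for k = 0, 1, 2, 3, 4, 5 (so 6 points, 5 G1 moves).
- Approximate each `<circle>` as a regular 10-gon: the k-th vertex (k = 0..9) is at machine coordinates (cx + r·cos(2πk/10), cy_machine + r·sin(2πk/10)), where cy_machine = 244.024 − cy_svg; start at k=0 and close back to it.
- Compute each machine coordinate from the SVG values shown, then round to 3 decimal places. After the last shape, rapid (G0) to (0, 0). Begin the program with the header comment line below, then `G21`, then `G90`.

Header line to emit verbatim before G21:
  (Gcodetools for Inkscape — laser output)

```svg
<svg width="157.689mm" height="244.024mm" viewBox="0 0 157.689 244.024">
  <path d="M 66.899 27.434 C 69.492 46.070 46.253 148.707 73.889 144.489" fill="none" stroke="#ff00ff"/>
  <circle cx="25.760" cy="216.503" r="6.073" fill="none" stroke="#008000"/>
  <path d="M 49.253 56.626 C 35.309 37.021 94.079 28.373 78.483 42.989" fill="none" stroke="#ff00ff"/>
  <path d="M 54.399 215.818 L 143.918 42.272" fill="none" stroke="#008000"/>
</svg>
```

(Gcodetools for Inkscape — laser output)
G21
G90
G0 X66.899 Y216.590
M4 S840
G01 X65.969 Y196.855 F1059
G01 X62.520 Y166.121
G01 X60.237 Y133.549
G01 X62.799 Y108.300
G01 X73.889 Y99.535
M5
G0 X31.833 Y27.521
M4 S262
G01 X30.673 Y31.091 F2746
G01 X27.637 Y33.297
G01 X23.883 Y33.297
G01 X20.847 Y31.091
G01 X19.687 Y27.521
G01 X20.847 Y23.951
G01 X23.883 Y21.745
G01 X27.637 Y21.745
G01 X30.673 Y23.951
G01 X31.833 Y27.521
M5
G0 X49.253 Y187.398
M4 S840
G01 X48.436 Y197.748 F1059
G01 X58.010 Y204.877
G01 X70.916 Y208.195
G01 X80.093 Y207.111
G01 X78.483 Y201.035
M5
G0 X54.399 Y28.206
M4 S262
G01 X143.918 Y201.752 F2746
M5
G0 X0.000 Y0.000

viewBox `0 0 157.689 244.024` with mm width/height → 1 unit = 1 mm. Flip: y_m = 244.024 − y_svg.

**Shape 1** — `<path>` cubic bezier, stroke `#ff00ff` → cut (S840, F1059). Control points (SVG): P0=(66.899,27.434), P1=(69.492,46.070), P2=(46.253,148.707), P3=(73.889,144.489); sampled at t=k/5. Machine vertices: (66.899,216.590) → (65.969,196.855) → (62.520,166.121) → (60.237,133.549) → (62.799,108.300) → (73.889,99.535). Open path.

**Shape 2** — `<circle>` circle, stroke `#008000` → engrave (S262, F2746). Machine vertices: (31.833,27.521) → (30.673,31.091) → (27.637,33.297) → (23.883,33.297) → (20.847,31.091) → (19.687,27.521) → (20.847,23.951) → (23.883,21.745) → (27.637,21.745) → (30.673,23.951) → (31.833,27.521). Closed: final G1 returns to the first vertex.

**Shape 3** — `<path>` cubic bezier, stroke `#ff00ff` → cut (S840, F1059). Control points (SVG): P0=(49.253,56.626), P1=(35.309,37.021), P2=(94.079,28.373), P3=(78.483,42.989); sampled at t=k/5. Machine vertices: (49.253,187.398) → (48.436,197.748) → (58.010,204.877) → (70.916,208.195) → (80.093,207.111) → (78.483,201.035). Open path.

**Shape 4** — `<path>` line segment, stroke `#008000` → engrave (S262, F2746). Machine vertices: (54.399,28.206) → (143.918,201.752). Open path.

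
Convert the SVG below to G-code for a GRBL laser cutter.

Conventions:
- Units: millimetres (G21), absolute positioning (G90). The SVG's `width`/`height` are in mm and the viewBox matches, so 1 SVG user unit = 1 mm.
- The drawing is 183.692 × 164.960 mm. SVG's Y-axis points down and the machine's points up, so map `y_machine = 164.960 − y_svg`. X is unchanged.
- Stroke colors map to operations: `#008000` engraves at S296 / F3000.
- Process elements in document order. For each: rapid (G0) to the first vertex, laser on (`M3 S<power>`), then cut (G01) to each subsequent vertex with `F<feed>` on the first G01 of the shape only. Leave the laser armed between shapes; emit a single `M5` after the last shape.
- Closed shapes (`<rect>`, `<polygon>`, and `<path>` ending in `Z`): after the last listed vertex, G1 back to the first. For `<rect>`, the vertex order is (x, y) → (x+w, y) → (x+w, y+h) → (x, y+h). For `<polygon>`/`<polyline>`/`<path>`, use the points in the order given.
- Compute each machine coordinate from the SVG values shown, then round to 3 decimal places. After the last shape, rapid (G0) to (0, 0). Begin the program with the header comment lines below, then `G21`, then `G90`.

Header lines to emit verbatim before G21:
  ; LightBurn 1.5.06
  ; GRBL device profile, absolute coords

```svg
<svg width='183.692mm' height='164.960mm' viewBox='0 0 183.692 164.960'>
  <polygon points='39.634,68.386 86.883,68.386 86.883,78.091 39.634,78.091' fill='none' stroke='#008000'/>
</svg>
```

viewBox `0 0 183.692 164.960` with mm width/height → 1 unit = 1 mm. Flip: y_m = 164.960 − y_svg.

**Shape 1** — `<polygon>` rectangle, stroke `#008000` → engrave (S296, F3000). Machine vertices: (39.634,96.574) → (86.883,96.574) → (86.883,86.869) → (39.634,86.869) → (39.634,96.574). Closed: final G1 returns to the first vertex.

; LightBurn 1.5.06
; GRBL device profile, absolute coords
G21
G90
G0 X39.634 Y96.574
M3 S296
G01 X86.883 Y96.574 F3000
G01 X86.883 Y86.869
G01 X39.634 Y86.869
G01 X39.634 Y96.574
M5
G0 X0.000 Y0.000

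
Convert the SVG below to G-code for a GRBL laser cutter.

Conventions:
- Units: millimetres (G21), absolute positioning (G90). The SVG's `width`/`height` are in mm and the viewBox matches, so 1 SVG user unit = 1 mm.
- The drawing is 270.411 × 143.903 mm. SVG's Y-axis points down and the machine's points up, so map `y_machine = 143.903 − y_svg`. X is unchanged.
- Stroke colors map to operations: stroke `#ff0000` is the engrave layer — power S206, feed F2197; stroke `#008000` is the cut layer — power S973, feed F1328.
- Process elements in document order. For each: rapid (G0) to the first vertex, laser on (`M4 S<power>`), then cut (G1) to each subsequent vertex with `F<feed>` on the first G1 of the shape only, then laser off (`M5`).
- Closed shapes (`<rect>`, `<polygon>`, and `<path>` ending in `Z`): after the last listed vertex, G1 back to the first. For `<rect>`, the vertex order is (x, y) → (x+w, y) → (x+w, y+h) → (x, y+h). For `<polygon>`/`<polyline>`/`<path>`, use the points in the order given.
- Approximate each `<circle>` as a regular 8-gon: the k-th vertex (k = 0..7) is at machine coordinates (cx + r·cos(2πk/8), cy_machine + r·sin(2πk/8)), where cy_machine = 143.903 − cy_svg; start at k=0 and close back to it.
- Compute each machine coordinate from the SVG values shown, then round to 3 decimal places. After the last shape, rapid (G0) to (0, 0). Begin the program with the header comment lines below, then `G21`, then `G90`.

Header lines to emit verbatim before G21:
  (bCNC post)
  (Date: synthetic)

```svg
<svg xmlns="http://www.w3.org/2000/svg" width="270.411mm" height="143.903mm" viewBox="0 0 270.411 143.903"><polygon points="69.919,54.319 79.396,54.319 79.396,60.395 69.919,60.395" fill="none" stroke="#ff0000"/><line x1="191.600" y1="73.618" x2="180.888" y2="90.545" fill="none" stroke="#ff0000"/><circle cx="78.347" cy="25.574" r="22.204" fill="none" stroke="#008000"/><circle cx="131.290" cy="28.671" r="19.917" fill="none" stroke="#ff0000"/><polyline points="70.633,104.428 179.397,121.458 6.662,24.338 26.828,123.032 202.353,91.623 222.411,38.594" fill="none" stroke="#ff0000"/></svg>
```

viewBox `0 0 270.411 143.903` with mm width/height → 1 unit = 1 mm. Flip: y_m = 143.903 − y_svg.

**Shape 1** — `<polygon>` rectangle, stroke `#ff0000` → engrave (S206, F2197). Machine vertices: (69.919,89.584) → (79.396,89.584) → (79.396,83.508) → (69.919,83.508) → (69.919,89.584). Closed: final G1 returns to the first vertex.

**Shape 2** — `<line>` line segment, stroke `#ff0000` → engrave (S206, F2197). Machine vertices: (191.600,70.285) → (180.888,53.358). Open path.

**Shape 3** — `<circle>` circle, stroke `#008000` → cut (S973, F1328). Machine vertices: (100.551,118.329) → (94.048,134.030) → (78.347,140.533) → (62.646,134.030) → (56.143,118.329) → (62.646,102.628) → (78.347,96.125) → (94.048,102.628) → (100.551,118.329). Closed: final G1 returns to the first vertex.

**Shape 4** — `<circle>` circle, stroke `#ff0000` → engrave (S206, F2197). Machine vertices: (151.207,115.232) → (145.373,129.315) → (131.290,135.149) → (117.207,129.315) → (111.373,115.232) → (117.207,101.149) → (131.290,95.315) → (145.373,101.149) → (151.207,115.232). Closed: final G1 returns to the first vertex.

**Shape 5** — `<polyline>` open polyline, stroke `#ff0000` → engrave (S206, F2197). Machine vertices: (70.633,39.475) → (179.397,22.445) → (6.662,119.565) → (26.828,20.871) → (202.353,52.280) → (222.411,105.309). Open path.

(bCNC post)
(Date: synthetic)
G21
G90
G0 X69.919 Y89.584
M4 S206
G1 X79.396 Y89.584 F2197
G1 X79.396 Y83.508
G1 X69.919 Y83.508
G1 X69.919 Y89.584
M5
G0 X191.600 Y70.285
M4 S206
G1 X180.888 Y53.358 F2197
M5
G0 X100.551 Y118.329
M4 S973
G1 X94.048 Y134.030 F1328
G1 X78.347 Y140.533
G1 X62.646 Y134.030
G1 X56.143 Y118.329
G1 X62.646 Y102.628
G1 X78.347 Y96.125
G1 X94.048 Y102.628
G1 X100.551 Y118.329
M5
G0 X151.207 Y115.232
M4 S206
G1 X145.373 Y129.315 F2197
G1 X131.290 Y135.149
G1 X117.207 Y129.315
G1 X111.373 Y115.232
G1 X117.207 Y101.149
G1 X131.290 Y95.315
G1 X145.373 Y101.149
G1 X151.207 Y115.232
M5
G0 X70.633 Y39.475
M4 S206
G1 X179.397 Y22.445 F2197
G1 X6.662 Y119.565
G1 X26.828 Y20.871
G1 X202.353 Y52.280
G1 X222.411 Y105.309
M5
G0 X0.000 Y0.000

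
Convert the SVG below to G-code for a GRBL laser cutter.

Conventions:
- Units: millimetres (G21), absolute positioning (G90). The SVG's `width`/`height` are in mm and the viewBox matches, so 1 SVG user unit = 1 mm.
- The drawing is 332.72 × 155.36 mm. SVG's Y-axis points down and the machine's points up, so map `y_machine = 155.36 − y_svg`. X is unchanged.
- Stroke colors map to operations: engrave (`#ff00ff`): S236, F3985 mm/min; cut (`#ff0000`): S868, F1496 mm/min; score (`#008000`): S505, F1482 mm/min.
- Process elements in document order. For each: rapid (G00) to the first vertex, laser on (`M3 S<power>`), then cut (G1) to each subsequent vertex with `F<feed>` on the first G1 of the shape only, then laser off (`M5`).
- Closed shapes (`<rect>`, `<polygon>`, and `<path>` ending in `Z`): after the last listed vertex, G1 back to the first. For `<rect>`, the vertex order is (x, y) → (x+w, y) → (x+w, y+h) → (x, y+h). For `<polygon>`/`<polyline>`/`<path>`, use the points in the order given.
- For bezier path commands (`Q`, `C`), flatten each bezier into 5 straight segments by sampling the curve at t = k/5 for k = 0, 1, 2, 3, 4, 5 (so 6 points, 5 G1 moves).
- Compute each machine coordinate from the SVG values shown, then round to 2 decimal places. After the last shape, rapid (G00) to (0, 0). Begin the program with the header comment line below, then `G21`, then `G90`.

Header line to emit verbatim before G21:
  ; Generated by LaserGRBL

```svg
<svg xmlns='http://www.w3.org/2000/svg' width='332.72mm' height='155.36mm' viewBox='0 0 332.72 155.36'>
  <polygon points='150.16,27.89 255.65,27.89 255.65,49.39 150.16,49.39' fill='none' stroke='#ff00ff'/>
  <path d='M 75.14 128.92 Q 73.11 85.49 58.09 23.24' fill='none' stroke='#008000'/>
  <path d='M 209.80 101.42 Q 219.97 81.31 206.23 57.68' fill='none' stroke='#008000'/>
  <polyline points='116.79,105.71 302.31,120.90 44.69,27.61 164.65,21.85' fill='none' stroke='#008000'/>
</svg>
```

; Generated by LaserGRBL
G21
G90
G00 X150.16 Y127.47
M3 S236
G1 X255.65 Y127.47 F3985
G1 X255.65 Y105.97
G1 X150.16 Y105.97
G1 X150.16 Y127.47
M5
G00 X75.14 Y26.44
M3 S505
G1 X73.81 Y44.56 F1482
G1 X71.44 Y64.20
G1 X68.03 Y85.33
G1 X63.58 Y107.97
G1 X58.09 Y132.12
M5
G00 X209.80 Y53.94
M3 S505
G1 X212.91 Y62.12 F1482
G1 X214.11 Y70.59
G1 X213.40 Y79.34
G1 X210.77 Y88.37
G1 X206.23 Y97.68
M5
G00 X116.79 Y49.65
M3 S505
G1 X302.31 Y34.46 F1482
G1 X44.69 Y127.75
G1 X164.65 Y133.51
M5
G00 X0.00 Y0.00

1 u = 1 mm; y_m = 155.36 − y.

[1] `<polygon>` rectangle, #ff00ff→engrave S236 F3985: (150.16,127.47) → (255.65,127.47) → (255.65,105.97) → (150.16,105.97) → (150.16,127.47) (closed)

[2] `<path>` quadratic bezier, #008000→score S505 F1482: (75.14,26.44) → (73.81,44.56) → (71.44,64.20) → (68.03,85.33) → (63.58,107.97) → (58.09,132.12)

[3] `<path>` quadratic bezier, #008000→score S505 F1482: (209.80,53.94) → (212.91,62.12) → (214.11,70.59) → (213.40,79.34) → (210.77,88.37) → (206.23,97.68)

[4] `<polyline>` open polyline, #008000→score S505 F1482: (116.79,49.65) → (302.31,34.46) → (44.69,127.75) → (164.65,133.51)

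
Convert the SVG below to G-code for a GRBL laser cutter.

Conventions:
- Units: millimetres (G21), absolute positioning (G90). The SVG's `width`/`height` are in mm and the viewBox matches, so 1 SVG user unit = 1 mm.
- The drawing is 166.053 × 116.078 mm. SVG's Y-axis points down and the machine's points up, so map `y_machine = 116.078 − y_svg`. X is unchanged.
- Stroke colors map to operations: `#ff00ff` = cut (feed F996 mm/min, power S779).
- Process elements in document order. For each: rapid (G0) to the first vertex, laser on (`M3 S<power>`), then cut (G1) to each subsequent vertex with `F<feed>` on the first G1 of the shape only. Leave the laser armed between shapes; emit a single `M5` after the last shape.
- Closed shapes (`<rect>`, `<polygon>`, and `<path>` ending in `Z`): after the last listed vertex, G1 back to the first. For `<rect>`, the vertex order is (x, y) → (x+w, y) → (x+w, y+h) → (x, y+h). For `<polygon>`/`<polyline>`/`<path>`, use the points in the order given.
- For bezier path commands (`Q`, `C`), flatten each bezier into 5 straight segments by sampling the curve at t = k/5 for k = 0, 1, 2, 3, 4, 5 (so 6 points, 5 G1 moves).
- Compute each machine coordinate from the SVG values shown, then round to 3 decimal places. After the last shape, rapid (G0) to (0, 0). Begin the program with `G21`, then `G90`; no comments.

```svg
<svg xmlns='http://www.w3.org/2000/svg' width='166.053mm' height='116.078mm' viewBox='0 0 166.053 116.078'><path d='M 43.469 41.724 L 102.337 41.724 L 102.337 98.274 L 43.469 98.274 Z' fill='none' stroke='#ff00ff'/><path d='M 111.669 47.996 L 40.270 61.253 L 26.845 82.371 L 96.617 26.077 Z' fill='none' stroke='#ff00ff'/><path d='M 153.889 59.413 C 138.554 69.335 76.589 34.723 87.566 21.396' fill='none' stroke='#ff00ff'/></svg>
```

1 u = 1 mm; y_m = 116.078 − y.

[1] `<path>` rectangle, #ff00ff→cut S779 F996: (43.469,74.354) → (102.337,74.354) → (102.337,17.804) → (43.469,17.804) → (43.469,74.354) (closed)

[2] `<path>` closed polygon, #ff00ff→cut S779 F996: (111.669,68.082) → (40.270,54.825) → (26.845,33.707) → (96.617,90.001) → (111.669,68.082) (closed)

[3] `<path>` cubic bezier, #ff00ff→cut S779 F996: (153.889,56.665) → (140.049,55.529) → (120.757,61.923) → (101.753,72.685) → (88.776,84.658) → (87.566,94.682)

G21
G90
G0 X43.469 Y74.354
M3 S779
G1 X102.337 Y74.354 F996
G1 X102.337 Y17.804
G1 X43.469 Y17.804
G1 X43.469 Y74.354
G0 X111.669 Y68.082
M3 S779
G1 X40.270 Y54.825 F996
G1 X26.845 Y33.707
G1 X96.617 Y90.001
G1 X111.669 Y68.082
G0 X153.889 Y56.665
M3 S779
G1 X140.049 Y55.529 F996
G1 X120.757 Y61.923
G1 X101.753 Y72.685
G1 X88.776 Y84.658
G1 X87.566 Y94.682
M5
G0 X0.000 Y0.000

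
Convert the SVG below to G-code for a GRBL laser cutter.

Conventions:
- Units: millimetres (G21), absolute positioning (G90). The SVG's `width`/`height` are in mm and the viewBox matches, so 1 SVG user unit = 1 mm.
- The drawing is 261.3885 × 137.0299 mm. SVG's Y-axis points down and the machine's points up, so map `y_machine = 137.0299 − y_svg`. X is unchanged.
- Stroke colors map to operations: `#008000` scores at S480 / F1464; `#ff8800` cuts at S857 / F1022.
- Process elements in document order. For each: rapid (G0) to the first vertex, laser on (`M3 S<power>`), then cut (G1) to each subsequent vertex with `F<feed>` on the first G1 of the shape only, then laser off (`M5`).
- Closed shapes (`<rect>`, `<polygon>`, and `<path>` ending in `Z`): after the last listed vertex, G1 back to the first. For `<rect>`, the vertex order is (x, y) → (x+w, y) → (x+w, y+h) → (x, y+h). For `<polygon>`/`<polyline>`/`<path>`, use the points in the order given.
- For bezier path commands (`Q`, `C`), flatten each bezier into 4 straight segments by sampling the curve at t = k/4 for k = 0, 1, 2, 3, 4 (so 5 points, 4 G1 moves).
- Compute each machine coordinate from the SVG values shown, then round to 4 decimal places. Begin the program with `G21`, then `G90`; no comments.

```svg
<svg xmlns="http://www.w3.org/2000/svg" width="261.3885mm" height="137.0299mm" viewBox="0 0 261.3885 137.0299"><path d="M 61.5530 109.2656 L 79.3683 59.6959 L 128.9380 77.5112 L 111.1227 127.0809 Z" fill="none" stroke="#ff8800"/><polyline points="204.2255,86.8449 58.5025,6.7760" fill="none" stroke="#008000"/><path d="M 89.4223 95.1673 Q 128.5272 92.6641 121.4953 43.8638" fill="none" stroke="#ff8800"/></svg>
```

viewBox `0 0 261.3885 137.0299` with mm width/height → 1 unit = 1 mm. Flip: y_m = 137.0299 − y_svg.

**Shape 1** — `<path>` regular polygon, stroke `#ff8800` → cut (S857, F1022). Machine vertices: (61.5530,27.7643) → (79.3683,77.3340) → (128.9380,59.5187) → (111.1227,9.9490) → (61.5530,27.7643). Closed: final G1 returns to the first vertex.

**Shape 2** — `<polyline>` line segment, stroke `#008000` → score (S480, F1464). Machine vertices: (204.2255,50.1850) → (58.5025,130.2539). Open path.

**Shape 3** — `<path>` quadratic bezier, stroke `#ff8800` → cut (S857, F1022). Control points (SVG): P0=(89.4223,95.1673), P1=(128.5272,92.6641), P2=(121.4953,43.8638); sampled at t=k/4. Machine vertices: (89.4223,41.8626) → (106.0912,46.0078) → (116.9930,55.9401) → (122.1277,71.6595) → (121.4953,93.1661). Open path.

G21
G90
G0 X61.5530 Y27.7643
M3 S857
G1 X79.3683 Y77.3340 F1022
G1 X128.9380 Y59.5187
G1 X111.1227 Y9.9490
G1 X61.5530 Y27.7643
M5
G0 X204.2255 Y50.1850
M3 S480
G1 X58.5025 Y130.2539 F1464
M5
G0 X89.4223 Y41.8626
M3 S857
G1 X106.0912 Y46.0078 F1022
G1 X116.9930 Y55.9401
G1 X122.1277 Y71.6595
G1 X121.4953 Y93.1661
M5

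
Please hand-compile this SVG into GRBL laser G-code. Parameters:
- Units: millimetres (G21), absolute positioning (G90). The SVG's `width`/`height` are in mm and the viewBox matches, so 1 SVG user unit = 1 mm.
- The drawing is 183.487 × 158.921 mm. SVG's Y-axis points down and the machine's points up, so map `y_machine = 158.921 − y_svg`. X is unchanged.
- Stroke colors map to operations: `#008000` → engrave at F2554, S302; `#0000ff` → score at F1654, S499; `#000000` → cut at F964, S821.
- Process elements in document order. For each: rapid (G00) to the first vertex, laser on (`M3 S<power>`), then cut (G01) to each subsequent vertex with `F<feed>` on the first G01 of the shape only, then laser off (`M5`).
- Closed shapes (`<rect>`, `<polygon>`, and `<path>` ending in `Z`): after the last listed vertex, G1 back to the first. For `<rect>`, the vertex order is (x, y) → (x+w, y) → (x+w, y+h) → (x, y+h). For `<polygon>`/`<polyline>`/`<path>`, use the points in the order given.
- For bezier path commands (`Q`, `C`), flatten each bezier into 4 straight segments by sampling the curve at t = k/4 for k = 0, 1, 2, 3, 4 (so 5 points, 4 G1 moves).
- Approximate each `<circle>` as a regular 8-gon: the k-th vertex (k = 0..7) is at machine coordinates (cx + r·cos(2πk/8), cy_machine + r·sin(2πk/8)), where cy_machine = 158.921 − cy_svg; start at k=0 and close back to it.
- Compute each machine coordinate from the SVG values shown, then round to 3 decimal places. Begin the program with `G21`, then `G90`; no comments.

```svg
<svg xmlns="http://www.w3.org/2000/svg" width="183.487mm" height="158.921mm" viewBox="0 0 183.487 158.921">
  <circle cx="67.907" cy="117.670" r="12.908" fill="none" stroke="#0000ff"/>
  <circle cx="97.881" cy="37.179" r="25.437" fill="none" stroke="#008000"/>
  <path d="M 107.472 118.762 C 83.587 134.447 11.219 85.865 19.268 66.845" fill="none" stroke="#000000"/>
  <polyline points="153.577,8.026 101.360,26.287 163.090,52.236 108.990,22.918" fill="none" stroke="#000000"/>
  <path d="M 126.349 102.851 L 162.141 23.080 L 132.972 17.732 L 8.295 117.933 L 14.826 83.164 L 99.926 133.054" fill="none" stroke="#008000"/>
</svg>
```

1 u = 1 mm; y_m = 158.921 − y.

[1] `<circle>` circle, #0000ff→score S499 F1654: (80.815,41.251) → (77.034,50.378) → (67.907,54.159) → (58.780,50.378) → (54.999,41.251) → (58.780,32.124) → (67.907,28.343) → (77.034,32.124) → (80.815,41.251) (closed)

[2] `<circle>` circle, #008000→engrave S302 F2554: (123.318,121.742) → (115.868,139.729) → (97.881,147.179) → (79.894,139.729) → (72.444,121.742) → (79.894,103.755) → (97.881,96.305) → (115.868,103.755) → (123.318,121.742) (closed)

[3] `<path>` cubic bezier, #000000→cut S821 F964: (107.472,40.159) → (82.482,38.979) → (51.395,53.103) → (26.295,73.734) → (19.268,92.076)

[4] `<polyline>` open polyline, #000000→cut S821 F964: (153.577,150.895) → (101.360,132.634) → (163.090,106.685) → (108.990,136.003)

[5] `<path>` open polyline, #008000→engrave S302 F2554: (126.349,56.070) → (162.141,135.841) → (132.972,141.189) → (8.295,40.988) → (14.826,75.757) → (99.926,25.867)

G21
G90
G00 X80.815 Y41.251
M3 S499
G01 X77.034 Y50.378 F1654
G01 X67.907 Y54.159
G01 X58.780 Y50.378
G01 X54.999 Y41.251
G01 X58.780 Y32.124
G01 X67.907 Y28.343
G01 X77.034 Y32.124
G01 X80.815 Y41.251
M5
G00 X123.318 Y121.742
M3 S302
G01 X115.868 Y139.729 F2554
G01 X97.881 Y147.179
G01 X79.894 Y139.729
G01 X72.444 Y121.742
G01 X79.894 Y103.755
G01 X97.881 Y96.305
G01 X115.868 Y103.755
G01 X123.318 Y121.742
M5
G00 X107.472 Y40.159
M3 S821
G01 X82.482 Y38.979 F964
G01 X51.395 Y53.103
G01 X26.295 Y73.734
G01 X19.268 Y92.076
M5
G00 X153.577 Y150.895
M3 S821
G01 X101.360 Y132.634 F964
G01 X163.090 Y106.685
G01 X108.990 Y136.003
M5
G00 X126.349 Y56.070
M3 S302
G01 X162.141 Y135.841 F2554
G01 X132.972 Y141.189
G01 X8.295 Y40.988
G01 X14.826 Y75.757
G01 X99.926 Y25.867
M5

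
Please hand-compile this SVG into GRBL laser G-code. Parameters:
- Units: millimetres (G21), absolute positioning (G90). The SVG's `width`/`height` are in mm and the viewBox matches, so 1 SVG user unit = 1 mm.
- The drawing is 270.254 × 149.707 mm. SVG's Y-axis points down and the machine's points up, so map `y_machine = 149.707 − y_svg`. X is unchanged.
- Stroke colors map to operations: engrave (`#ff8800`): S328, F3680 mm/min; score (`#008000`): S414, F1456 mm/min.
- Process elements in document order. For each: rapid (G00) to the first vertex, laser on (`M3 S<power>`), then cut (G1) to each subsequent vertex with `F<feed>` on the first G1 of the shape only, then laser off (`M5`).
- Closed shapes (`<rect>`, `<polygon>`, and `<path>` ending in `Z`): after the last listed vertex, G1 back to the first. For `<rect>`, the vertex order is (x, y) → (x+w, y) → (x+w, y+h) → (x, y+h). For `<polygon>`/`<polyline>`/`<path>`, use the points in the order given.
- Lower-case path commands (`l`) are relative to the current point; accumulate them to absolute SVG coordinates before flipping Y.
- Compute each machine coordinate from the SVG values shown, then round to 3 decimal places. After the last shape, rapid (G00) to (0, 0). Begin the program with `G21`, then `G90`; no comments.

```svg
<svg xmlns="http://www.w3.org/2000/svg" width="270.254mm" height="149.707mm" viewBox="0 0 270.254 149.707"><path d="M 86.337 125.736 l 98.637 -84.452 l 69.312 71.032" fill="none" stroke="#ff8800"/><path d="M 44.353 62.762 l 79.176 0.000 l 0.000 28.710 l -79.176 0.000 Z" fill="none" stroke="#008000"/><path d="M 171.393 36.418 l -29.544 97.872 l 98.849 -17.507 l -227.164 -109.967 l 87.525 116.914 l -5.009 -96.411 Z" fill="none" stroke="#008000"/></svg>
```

G21
G90
G00 X86.337 Y23.971
M3 S328
G1 X184.974 Y108.423 F3680
G1 X254.286 Y37.391
M5
G00 X44.353 Y86.945
M3 S414
G1 X123.529 Y86.945 F1456
G1 X123.529 Y58.235
G1 X44.353 Y58.235
G1 X44.353 Y86.945
M5
G00 X171.393 Y113.289
M3 S414
G1 X141.849 Y15.417 F1456
G1 X240.698 Y32.924
G1 X13.534 Y142.891
G1 X101.059 Y25.977
G1 X96.050 Y122.388
G1 X171.393 Y113.289
M5
G00 X0.000 Y0.000

viewBox `0 0 270.254 149.707` with mm width/height → 1 unit = 1 mm. Flip: y_m = 149.707 − y_svg.

**Shape 1** — `<path>` open polyline, stroke `#ff8800` → engrave (S328, F3680). Machine vertices: (86.337,23.971) → (184.974,108.423) → (254.286,37.391). Open path.

**Shape 2** — `<path>` rectangle, stroke `#008000` → score (S414, F1456). Machine vertices: (44.353,86.945) → (123.529,86.945) → (123.529,58.235) → (44.353,58.235) → (44.353,86.945). Closed: final G1 returns to the first vertex.

**Shape 3** — `<path>` closed polygon, stroke `#008000` → score (S414, F1456). Machine vertices: (171.393,113.289) → (141.849,15.417) → (240.698,32.924) → (13.534,142.891) → (101.059,25.977) → (96.050,122.388) → (171.393,113.289). Closed: final G1 returns to the first vertex.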